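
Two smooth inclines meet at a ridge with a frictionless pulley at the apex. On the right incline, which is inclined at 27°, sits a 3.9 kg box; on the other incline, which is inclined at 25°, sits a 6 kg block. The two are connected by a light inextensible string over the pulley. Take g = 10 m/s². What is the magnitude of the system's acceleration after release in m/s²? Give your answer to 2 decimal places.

0.77 m/s²

Resolve each weight along its own incline: the 3.9 kg mass has component 3.9 × 10 × sin 27° = 17.706 N down its slope, and the 6 kg mass has 6 × 10 × sin 25° = 25.357 N down its slope.
The 6 kg side's 25.357 N exceeds the other side's 17.706 N, so that mass slides down and the 3.9 kg mass slides up. Taking that direction as positive, Newton's second law for the whole system gives 25.357 − 17.706 = (3.9 + 6) a, so a = 7.651 / 9.9 = 0.7728 m/s².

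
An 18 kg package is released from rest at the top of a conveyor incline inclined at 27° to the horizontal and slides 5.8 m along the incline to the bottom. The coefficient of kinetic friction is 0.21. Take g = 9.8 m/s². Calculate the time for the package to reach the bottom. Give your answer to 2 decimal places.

The weight component along the incline is mg sin 27° = 80.084 N and the normal force is N = mg cos 27° = 157.174 N.
Friction up the slope is f = μN = 0.21 × 157.174 = 33.007 N, so the net downslope force is 80.084 − 33.007 = 47.077 N and a = 47.077 / 18 = 2.6154 m/s².
Starting from rest, L = ½at², so t = √(2L/a) = √(2 × 5.8 / 2.6154) = 2.1060 s.

2.11 s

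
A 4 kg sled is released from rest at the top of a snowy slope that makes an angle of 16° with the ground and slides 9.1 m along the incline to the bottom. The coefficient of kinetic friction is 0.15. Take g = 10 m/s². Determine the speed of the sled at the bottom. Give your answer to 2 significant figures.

The weight component along the incline is mg sin 16° = 11.025 N and the normal force is N = mg cos 16° = 38.450 N.
Friction up the slope is f = μN = 0.15 × 38.450 = 5.768 N, so the net downslope force is 11.025 − 5.768 = 5.257 N and a = 5.257 / 4 = 1.3142 m/s².
Starting from rest over a distance of 9.1 m, v² = 2aL = 2 × 1.3142 × 9.1 = 23.9184, so v = 4.8906 m/s.

4.9 m/s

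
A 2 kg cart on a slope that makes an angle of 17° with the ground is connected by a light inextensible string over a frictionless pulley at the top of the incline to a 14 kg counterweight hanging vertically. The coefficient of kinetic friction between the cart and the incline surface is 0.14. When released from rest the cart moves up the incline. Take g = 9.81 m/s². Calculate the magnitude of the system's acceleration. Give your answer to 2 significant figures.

For the cart on the incline: the weight component along the slope is m₁g sin 17° = 2 × 9.81 × 0.2924 = 5.737 N and the normal force is N = m₁g cos 17° = 18.763 N.
Kinetic friction opposes the cart's motion up the incline: f = μN = 0.14 × 18.763 = 2.627 N acting down the slope.
Newton's second law for the cart (up-slope positive): T − 5.737 − 2.627 = 2 a. For the hanging counterweight (downward positive): 14 × 9.81 − T = 14 a.
Adding the two equations eliminates T: 128.976 = 16 a, so a = 8.0610 m/s².

8.1 m/s²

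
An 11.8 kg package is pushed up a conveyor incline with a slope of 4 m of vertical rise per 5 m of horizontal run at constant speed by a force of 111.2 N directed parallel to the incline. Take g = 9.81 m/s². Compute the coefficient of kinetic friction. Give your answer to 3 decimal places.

0.430

At constant speed ΣF = 0 along the incline. The applied 111.2 N acts up the slope; the weight component mg sin 38.66° = 72.313 N and kinetic friction μN both act down the slope.
So 111.2 = 72.313 + μ × 90.392, giving μ = (111.2 − 72.313) / 90.392 = 0.4302.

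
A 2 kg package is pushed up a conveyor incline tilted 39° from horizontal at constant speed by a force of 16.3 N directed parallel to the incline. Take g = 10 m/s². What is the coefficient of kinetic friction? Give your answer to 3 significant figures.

At constant speed ΣF = 0 along the incline. The applied 16.3 N acts up the slope; the weight component mg sin 39° = 12.586 N and kinetic friction μN both act down the slope.
So 16.3 = 12.586 + μ × 15.543, giving μ = (16.3 − 12.586) / 15.543 = 0.2390.

0.239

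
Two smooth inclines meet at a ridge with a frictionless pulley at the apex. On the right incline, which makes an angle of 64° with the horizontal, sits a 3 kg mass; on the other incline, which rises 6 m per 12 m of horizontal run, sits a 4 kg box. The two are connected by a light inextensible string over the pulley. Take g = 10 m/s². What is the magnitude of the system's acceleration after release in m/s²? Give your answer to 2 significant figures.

Resolve each weight along its own incline: the 3 kg mass has component 3 × 10 × sin 64° = 26.964 N down its slope, and the 4 kg mass has 4 × 10 × sin 26.57° = 17.889 N down its slope.
The 3 kg side's 26.964 N exceeds the other side's 17.889 N, so that mass slides down and the 4 kg mass slides up. Taking that direction as positive, Newton's second law for the whole system gives 26.964 − 17.889 = (3 + 4) a, so a = 9.075 / 7 = 1.2964 m/s².

1.3 m/s²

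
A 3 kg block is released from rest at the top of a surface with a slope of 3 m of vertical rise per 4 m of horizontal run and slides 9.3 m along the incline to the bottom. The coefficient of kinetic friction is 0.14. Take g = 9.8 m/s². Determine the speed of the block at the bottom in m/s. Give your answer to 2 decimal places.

The weight component along the incline is mg sin 36.87° = 17.640 N and the normal force is N = mg cos 36.87° = 23.520 N.
Friction up the slope is f = μN = 0.14 × 23.520 = 3.293 N, so the net downslope force is 17.640 − 3.293 = 14.347 N and a = 14.347 / 3 = 4.7823 m/s².
Starting from rest over a distance of 9.3 m, v² = 2aL = 2 × 4.7823 × 9.3 = 88.9508, so v = 9.4314 m/s.

9.43 m/s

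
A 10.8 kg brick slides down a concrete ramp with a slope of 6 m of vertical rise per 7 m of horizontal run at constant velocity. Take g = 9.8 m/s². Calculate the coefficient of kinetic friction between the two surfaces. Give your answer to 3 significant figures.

At constant velocity the net force along the incline is zero: mg sin 40.60° = μ mg cos 40.60°.
So μ = tan 40.60° = 0.6508 / 0.7593 = 0.8571.

0.857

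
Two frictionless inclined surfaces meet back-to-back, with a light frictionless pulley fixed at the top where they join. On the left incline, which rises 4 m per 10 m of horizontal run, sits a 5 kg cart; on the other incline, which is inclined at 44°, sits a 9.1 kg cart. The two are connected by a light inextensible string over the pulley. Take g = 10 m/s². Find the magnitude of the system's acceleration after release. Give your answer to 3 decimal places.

3.166 m/s²

Resolve each weight along its own incline: the 5 kg mass has component 5 × 10 × sin 21.80° = 18.570 N down its slope, and the 9.1 kg mass has 9.1 × 10 × sin 44° = 63.214 N down its slope.
The 9.1 kg side's 63.214 N exceeds the other side's 18.570 N, so that mass slides down and the 5 kg mass slides up. Taking that direction as positive, Newton's second law for the whole system gives 63.214 − 18.570 = (5 + 9.1) a, so a = 44.644 / 14.1 = 3.1662 m/s².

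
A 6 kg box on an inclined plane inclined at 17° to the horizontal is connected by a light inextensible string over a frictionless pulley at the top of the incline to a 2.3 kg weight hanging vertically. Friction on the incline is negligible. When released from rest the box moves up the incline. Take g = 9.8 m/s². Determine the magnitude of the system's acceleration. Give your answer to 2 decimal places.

0.64 m/s²

For the box on the incline: the weight component along the slope is m₁g sin 17° = 6 × 9.8 × 0.2924 = 17.193 N and the normal force is N = m₁g cos 17° = 56.231 N.
Newton's second law for the box (up-slope positive): T − 17.193 = 6 a. For the hanging weight (downward positive): 2.3 × 9.8 − T = 2.3 a.
Adding the two equations eliminates T: 5.347 = 8.3 a, so a = 0.6442 m/s².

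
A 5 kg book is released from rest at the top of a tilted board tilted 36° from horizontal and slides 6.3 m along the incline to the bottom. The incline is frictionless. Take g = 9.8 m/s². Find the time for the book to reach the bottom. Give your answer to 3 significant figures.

1.48 s

The weight component along the incline is mg sin 36° = 28.801 N and the normal force is N = mg cos 36° = 39.642 N.
With no friction, a = g sin 36° = 5.7603 m/s².
Starting from rest, L = ½at², so t = √(2L/a) = √(2 × 6.3 / 5.7603) = 1.4790 s.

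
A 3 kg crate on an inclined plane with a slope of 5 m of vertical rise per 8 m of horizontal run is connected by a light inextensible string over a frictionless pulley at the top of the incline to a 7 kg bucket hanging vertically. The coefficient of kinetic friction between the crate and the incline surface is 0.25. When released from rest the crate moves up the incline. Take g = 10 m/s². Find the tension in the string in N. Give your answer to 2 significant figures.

For the crate on the incline: the weight component along the slope is m₁g sin 32.01° = 3 × 10 × 0.5300 = 15.900 N and the normal force is N = m₁g cos 32.01° = 25.440 N.
Kinetic friction opposes the crate's motion up the incline: f = μN = 0.25 × 25.440 = 6.360 N acting down the slope.
Newton's second law for the crate (up-slope positive): T − 15.900 − 6.360 = 3 a. For the hanging bucket (downward positive): 7 × 10 − T = 7 a.
Adding the two equations eliminates T: 47.740 = 10 a, so a = 4.7740 m/s².
Then from the hanging bucket's equation, T = 7 × (10 − 4.7740) = 36.582 N.

37 N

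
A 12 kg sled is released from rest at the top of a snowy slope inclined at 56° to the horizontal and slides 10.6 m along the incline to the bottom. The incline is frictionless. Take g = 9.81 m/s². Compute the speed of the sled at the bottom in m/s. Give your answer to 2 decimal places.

13.13 m/s

The weight component along the incline is mg sin 56° = 97.594 N and the normal force is N = mg cos 56° = 65.828 N.
With no friction, a = g sin 56° = 8.1329 m/s².
Starting from rest over a distance of 10.6 m, v² = 2aL = 2 × 8.1329 × 10.6 = 172.4175, so v = 13.1308 m/s.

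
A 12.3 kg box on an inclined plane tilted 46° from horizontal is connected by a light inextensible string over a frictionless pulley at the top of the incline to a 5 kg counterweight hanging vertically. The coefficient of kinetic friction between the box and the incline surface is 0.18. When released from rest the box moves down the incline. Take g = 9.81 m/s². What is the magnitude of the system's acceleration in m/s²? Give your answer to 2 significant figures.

For the box on the incline: the weight component along the slope is m₁g sin 46° = 12.3 × 9.81 × 0.7193 = 86.793 N and the normal force is N = m₁g cos 46° = 83.820 N.
Kinetic friction opposes the box's motion down the incline: f = μN = 0.18 × 83.820 = 15.088 N acting up the slope.
Newton's second law for the box (down-slope positive): 86.793 − 15.088 − T = 12.3 a. For the hanging counterweight (upward positive): T − 5 × 9.81 = 5 a.
Adding the two equations eliminates T: 22.655 = 17.3 a, so a = 1.3095 m/s².

1.3 m/s²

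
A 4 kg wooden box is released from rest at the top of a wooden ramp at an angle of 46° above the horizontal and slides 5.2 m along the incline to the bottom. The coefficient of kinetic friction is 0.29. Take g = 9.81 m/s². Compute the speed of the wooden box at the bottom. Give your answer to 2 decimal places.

7.27 m/s

The weight component along the incline is mg sin 46° = 28.227 N and the normal force is N = mg cos 46° = 27.258 N.
Friction up the slope is f = μN = 0.29 × 27.258 = 7.905 N, so the net downslope force is 28.227 − 7.905 = 20.322 N and a = 20.322 / 4 = 5.0805 m/s².
Starting from rest over a distance of 5.2 m, v² = 2aL = 2 × 5.0805 × 5.2 = 52.8372, so v = 7.2689 m/s.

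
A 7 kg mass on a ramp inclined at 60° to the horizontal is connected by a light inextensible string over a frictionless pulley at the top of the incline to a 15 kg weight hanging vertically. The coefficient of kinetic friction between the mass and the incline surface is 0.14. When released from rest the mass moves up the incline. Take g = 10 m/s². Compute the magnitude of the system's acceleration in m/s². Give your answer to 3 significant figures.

3.84 m/s²

For the mass on the incline: the weight component along the slope is m₁g sin 60° = 7 × 10 × 0.8660 = 60.620 N and the normal force is N = m₁g cos 60° = 35.000 N.
Kinetic friction opposes the mass's motion up the incline: f = μN = 0.14 × 35.000 = 4.900 N acting down the slope.
Newton's second law for the mass (up-slope positive): T − 60.620 − 4.900 = 7 a. For the hanging weight (downward positive): 15 × 10 − T = 15 a.
Adding the two equations eliminates T: 84.480 = 22 a, so a = 3.8400 m/s².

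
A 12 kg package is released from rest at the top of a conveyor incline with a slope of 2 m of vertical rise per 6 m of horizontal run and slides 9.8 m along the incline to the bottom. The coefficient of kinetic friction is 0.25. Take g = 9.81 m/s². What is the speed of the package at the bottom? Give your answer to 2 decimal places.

3.90 m/s

The weight component along the incline is mg sin 18.43° = 37.226 N and the normal force is N = mg cos 18.43° = 111.679 N.
Friction up the slope is f = μN = 0.25 × 111.679 = 27.920 N, so the net downslope force is 37.226 − 27.920 = 9.306 N and a = 9.306 / 12 = 0.7755 m/s².
Starting from rest over a distance of 9.8 m, v² = 2aL = 2 × 0.7755 × 9.8 = 15.1998, so v = 3.8987 m/s.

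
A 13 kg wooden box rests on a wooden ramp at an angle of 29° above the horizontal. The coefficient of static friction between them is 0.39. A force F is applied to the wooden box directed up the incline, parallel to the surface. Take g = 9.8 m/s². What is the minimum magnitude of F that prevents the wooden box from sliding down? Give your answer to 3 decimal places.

18.308 N

The normal force is N = mg cos 29° = 111.427 N. With F at its minimum the wooden box is on the verge of sliding down, so static friction is at its maximum μ_s N = 0.39 × 111.427 = 43.457 N and acts up the slope.
Equilibrium along the incline: F + μ_s N = mg sin 29°, so F = 61.765 − 43.457 = 18.308 N.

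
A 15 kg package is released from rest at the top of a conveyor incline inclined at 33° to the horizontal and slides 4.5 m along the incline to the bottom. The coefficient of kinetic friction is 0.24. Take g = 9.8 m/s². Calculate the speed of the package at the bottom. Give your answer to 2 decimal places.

5.50 m/s

The weight component along the incline is mg sin 33° = 80.062 N and the normal force is N = mg cos 33° = 123.285 N.
Friction up the slope is f = μN = 0.24 × 123.285 = 29.588 N, so the net downslope force is 80.062 − 29.588 = 50.474 N and a = 50.474 / 15 = 3.3649 m/s².
Starting from rest over a distance of 4.5 m, v² = 2aL = 2 × 3.3649 × 4.5 = 30.2841, so v = 5.5031 m/s.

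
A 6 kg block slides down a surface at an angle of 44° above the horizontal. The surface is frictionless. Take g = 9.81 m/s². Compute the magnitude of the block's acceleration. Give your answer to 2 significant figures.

Resolving the weight along the incline: the component pulling the block down the slope is mg sin 44° = 6 × 9.81 × 0.6947 = 40.890 N, and the normal force is N = mg cos 44° = 6 × 9.81 × 0.7193 = 42.338 N.
With no friction the net force along the incline is 40.890 N, so a = g sin 44° = 40.890 / 6 = 6.8150 m/s².

6.8 m/s²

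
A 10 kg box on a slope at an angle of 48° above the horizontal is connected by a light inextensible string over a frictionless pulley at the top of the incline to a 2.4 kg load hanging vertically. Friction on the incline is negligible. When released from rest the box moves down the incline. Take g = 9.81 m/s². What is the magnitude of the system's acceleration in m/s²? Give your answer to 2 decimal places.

For the box on the incline: the weight component along the slope is m₁g sin 48° = 10 × 9.81 × 0.7431 = 72.898 N and the normal force is N = m₁g cos 48° = 65.642 N.
Newton's second law for the box (down-slope positive): 72.898 − T = 10 a. For the hanging load (upward positive): T − 2.4 × 9.81 = 2.4 a.
Adding the two equations eliminates T: 49.354 = 12.4 a, so a = 3.9802 m/s².

3.98 m/s²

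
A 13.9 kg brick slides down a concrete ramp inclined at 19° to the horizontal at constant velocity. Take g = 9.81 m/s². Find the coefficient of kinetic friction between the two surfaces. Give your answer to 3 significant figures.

At constant velocity the net force along the incline is zero: mg sin 19° = μ mg cos 19°.
So μ = tan 19° = 0.3256 / 0.9455 = 0.3444.

0.344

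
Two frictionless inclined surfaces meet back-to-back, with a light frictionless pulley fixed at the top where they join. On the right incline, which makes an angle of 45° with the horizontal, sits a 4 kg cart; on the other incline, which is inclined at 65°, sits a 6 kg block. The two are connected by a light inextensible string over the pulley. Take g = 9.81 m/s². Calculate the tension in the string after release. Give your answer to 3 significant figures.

Resolve each weight along its own incline: the 4 kg mass has component 4 × 9.81 × sin 45° = 27.747 N down its slope, and the 6 kg mass has 6 × 9.81 × sin 65° = 53.345 N down its slope.
The 6 kg side's 53.345 N exceeds the other side's 27.747 N, so that mass slides down and the 4 kg mass slides up. Taking that direction as positive, Newton's second law for the whole system gives 53.345 − 27.747 = (4 + 6) a, so a = 25.598 / 10 = 2.5598 m/s².
For the 4 kg mass (up-slope positive): T − 27.747 = 4 × 2.5598, so T = 37.986 N.

38.0 N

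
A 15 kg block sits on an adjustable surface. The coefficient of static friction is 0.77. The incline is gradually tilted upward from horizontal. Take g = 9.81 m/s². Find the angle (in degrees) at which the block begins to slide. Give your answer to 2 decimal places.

At the threshold of sliding, static friction is at its maximum μ_s N and exactly balances the weight component along the incline: mg sin θ = μ_s mg cos θ.
Hence tan θ = μ_s = 0.77, so θ = arctan(0.77) = 37.5963°.

37.60°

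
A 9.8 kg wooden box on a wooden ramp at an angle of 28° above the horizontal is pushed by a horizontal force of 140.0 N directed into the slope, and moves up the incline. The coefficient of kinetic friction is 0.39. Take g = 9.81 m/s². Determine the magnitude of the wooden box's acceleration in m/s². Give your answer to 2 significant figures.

2.0 m/s²

The horizontal push has components F cos 28° = 140.0 × 0.8829 = 123.606 N up the incline and F sin 28° = 140.0 × 0.4695 = 65.730 N pressing into the surface.
The normal force is therefore N = mg cos 28° + F sin 28° = 84.880 + 65.730 = 150.610 N, and kinetic friction down the slope is μN = 0.39 × 150.610 = 58.738 N.
Along the incline: F cos 28° − mg sin 28° − μN = ma, so 123.606 − 45.137 − 58.738 = 9.8 a, giving a = 2.0134 m/s².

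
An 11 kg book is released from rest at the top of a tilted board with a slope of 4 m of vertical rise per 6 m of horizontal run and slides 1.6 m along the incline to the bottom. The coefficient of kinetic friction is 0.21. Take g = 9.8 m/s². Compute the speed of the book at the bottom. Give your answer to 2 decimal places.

The weight component along the incline is mg sin 33.69° = 59.797 N and the normal force is N = mg cos 33.69° = 89.695 N.
Friction up the slope is f = μN = 0.21 × 89.695 = 18.836 N, so the net downslope force is 59.797 − 18.836 = 40.961 N and a = 40.961 / 11 = 3.7237 m/s².
Starting from rest over a distance of 1.6 m, v² = 2aL = 2 × 3.7237 × 1.6 = 11.9158, so v = 3.4519 m/s.

3.45 m/s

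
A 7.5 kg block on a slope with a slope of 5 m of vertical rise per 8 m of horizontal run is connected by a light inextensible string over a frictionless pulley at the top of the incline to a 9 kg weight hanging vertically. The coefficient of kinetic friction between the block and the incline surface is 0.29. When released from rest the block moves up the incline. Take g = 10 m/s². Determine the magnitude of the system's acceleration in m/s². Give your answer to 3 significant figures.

1.93 m/s²

For the block on the incline: the weight component along the slope is m₁g sin 32.01° = 7.5 × 10 × 0.5300 = 39.750 N and the normal force is N = m₁g cos 32.01° = 63.600 N.
Kinetic friction opposes the block's motion up the incline: f = μN = 0.29 × 63.600 = 18.444 N acting down the slope.
Newton's second law for the block (up-slope positive): T − 39.750 − 18.444 = 7.5 a. For the hanging weight (downward positive): 9 × 10 − T = 9 a.
Adding the two equations eliminates T: 31.806 = 16.5 a, so a = 1.9276 m/s².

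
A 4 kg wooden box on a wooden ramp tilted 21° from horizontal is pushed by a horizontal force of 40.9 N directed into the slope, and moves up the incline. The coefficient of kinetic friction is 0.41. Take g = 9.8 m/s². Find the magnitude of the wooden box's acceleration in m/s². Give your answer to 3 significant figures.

The horizontal push has components F cos 21° = 40.9 × 0.9336 = 38.184 N up the incline and F sin 21° = 40.9 × 0.3584 = 14.659 N pressing into the surface.
The normal force is therefore N = mg cos 21° + F sin 21° = 36.597 + 14.659 = 51.256 N, and kinetic friction down the slope is μN = 0.41 × 51.256 = 21.015 N.
Along the incline: F cos 21° − mg sin 21° − μN = ma, so 38.184 − 14.049 − 21.015 = 4 a, giving a = 0.7800 m/s².

0.780 m/s²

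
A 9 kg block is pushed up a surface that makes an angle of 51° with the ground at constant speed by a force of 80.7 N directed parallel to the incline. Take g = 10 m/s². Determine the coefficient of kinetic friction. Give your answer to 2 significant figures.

0.19

At constant speed ΣF = 0 along the incline. The applied 80.7 N acts up the slope; the weight component mg sin 51° = 69.943 N and kinetic friction μN both act down the slope.
So 80.7 = 69.943 + μ × 56.639, giving μ = (80.7 − 69.943) / 56.639 = 0.1899.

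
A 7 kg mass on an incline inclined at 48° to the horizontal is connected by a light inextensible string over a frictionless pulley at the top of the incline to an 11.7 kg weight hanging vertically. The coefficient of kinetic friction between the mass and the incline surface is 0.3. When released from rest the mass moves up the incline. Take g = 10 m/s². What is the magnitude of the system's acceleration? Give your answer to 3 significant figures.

For the mass on the incline: the weight component along the slope is m₁g sin 48° = 7 × 10 × 0.7431 = 52.017 N and the normal force is N = m₁g cos 48° = 46.839 N.
Kinetic friction opposes the mass's motion up the incline: f = μN = 0.3 × 46.839 = 14.052 N acting down the slope.
Newton's second law for the mass (up-slope positive): T − 52.017 − 14.052 = 7 a. For the hanging weight (downward positive): 11.7 × 10 − T = 11.7 a.
Adding the two equations eliminates T: 50.931 = 18.7 a, so a = 2.7236 m/s².

2.72 m/s²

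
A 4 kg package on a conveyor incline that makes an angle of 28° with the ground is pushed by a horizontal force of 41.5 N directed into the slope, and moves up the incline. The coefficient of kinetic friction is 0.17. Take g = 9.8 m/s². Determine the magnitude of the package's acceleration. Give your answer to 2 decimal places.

2.26 m/s²

The horizontal push has components F cos 28° = 41.5 × 0.8829 = 36.640 N up the incline and F sin 28° = 41.5 × 0.4695 = 19.484 N pressing into the surface.
The normal force is therefore N = mg cos 28° + F sin 28° = 34.610 + 19.484 = 54.094 N, and kinetic friction down the slope is μN = 0.17 × 54.094 = 9.196 N.
Along the incline: F cos 28° − mg sin 28° − μN = ma, so 36.640 − 18.404 − 9.196 = 4 a, giving a = 2.2600 m/s².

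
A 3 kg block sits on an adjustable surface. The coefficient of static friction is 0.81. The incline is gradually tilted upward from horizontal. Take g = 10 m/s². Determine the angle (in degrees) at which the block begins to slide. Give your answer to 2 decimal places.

39.01°

At the threshold of sliding, static friction is at its maximum μ_s N and exactly balances the weight component along the incline: mg sin θ = μ_s mg cos θ.
Hence tan θ = μ_s = 0.81, so θ = arctan(0.81) = 39.0075°.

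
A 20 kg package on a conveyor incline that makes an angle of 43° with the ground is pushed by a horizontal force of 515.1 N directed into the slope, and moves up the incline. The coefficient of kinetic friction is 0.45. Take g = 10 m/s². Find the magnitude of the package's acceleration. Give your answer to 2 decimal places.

0.82 m/s²

The horizontal push has components F cos 43° = 515.1 × 0.7314 = 376.744 N up the incline and F sin 43° = 515.1 × 0.6820 = 351.298 N pressing into the surface.
The normal force is therefore N = mg cos 43° + F sin 43° = 146.280 + 351.298 = 497.578 N, and kinetic friction down the slope is μN = 0.45 × 497.578 = 223.910 N.
Along the incline: F cos 43° − mg sin 43° − μN = ma, so 376.744 − 136.400 − 223.910 = 20 a, giving a = 0.8217 m/s².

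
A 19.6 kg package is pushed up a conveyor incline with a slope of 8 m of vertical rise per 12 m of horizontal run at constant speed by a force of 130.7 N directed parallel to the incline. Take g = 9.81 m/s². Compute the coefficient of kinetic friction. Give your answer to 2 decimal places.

0.15

At constant speed ΣF = 0 along the incline. The applied 130.7 N acts up the slope; the weight component mg sin 33.69° = 106.656 N and kinetic friction μN both act down the slope.
So 130.7 = 106.656 + μ × 159.983, giving μ = (130.7 − 106.656) / 159.983 = 0.1503.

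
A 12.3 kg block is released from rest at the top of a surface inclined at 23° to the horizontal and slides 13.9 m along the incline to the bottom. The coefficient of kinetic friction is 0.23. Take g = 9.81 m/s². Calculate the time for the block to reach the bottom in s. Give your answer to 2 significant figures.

4.0 s

The weight component along the incline is mg sin 23° = 47.147 N and the normal force is N = mg cos 23° = 111.071 N.
Friction up the slope is f = μN = 0.23 × 111.071 = 25.546 N, so the net downslope force is 47.147 − 25.546 = 21.601 N and a = 21.601 / 12.3 = 1.7562 m/s².
Starting from rest, L = ½at², so t = √(2L/a) = √(2 × 13.9 / 1.7562) = 3.9786 s.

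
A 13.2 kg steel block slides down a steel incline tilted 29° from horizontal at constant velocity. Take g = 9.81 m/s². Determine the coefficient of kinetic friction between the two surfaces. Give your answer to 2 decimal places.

0.55

At constant velocity the net force along the incline is zero: mg sin 29° = μ mg cos 29°.
So μ = tan 29° = 0.4848 / 0.8746 = 0.5543.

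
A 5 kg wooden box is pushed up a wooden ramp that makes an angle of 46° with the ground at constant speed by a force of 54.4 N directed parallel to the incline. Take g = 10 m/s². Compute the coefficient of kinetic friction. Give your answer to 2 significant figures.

0.53

At constant speed ΣF = 0 along the incline. The applied 54.4 N acts up the slope; the weight component mg sin 46° = 35.967 N and kinetic friction μN both act down the slope.
So 54.4 = 35.967 + μ × 34.733, giving μ = (54.4 − 35.967) / 34.733 = 0.5307.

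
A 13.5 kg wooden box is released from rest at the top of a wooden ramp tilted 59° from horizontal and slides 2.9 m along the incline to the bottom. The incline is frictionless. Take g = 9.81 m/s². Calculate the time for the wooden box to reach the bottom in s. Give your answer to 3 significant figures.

0.831 s

The weight component along the incline is mg sin 59° = 113.519 N and the normal force is N = mg cos 59° = 68.209 N.
With no friction, a = g sin 59° = 8.4088 m/s².
Starting from rest, L = ½at², so t = √(2L/a) = √(2 × 2.9 / 8.4088) = 0.8305 s.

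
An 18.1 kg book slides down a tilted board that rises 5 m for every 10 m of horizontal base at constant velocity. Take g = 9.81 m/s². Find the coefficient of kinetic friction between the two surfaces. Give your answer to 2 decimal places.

0.50

At constant velocity the net force along the incline is zero: mg sin 26.57° = μ mg cos 26.57°.
So μ = tan 26.57° = 0.4472 / 0.8944 = 0.5000.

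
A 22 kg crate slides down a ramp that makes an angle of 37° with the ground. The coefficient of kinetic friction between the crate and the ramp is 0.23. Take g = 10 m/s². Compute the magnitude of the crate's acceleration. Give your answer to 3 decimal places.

Resolving the weight along the incline: the component pulling the crate down the slope is mg sin 37° = 22 × 10 × 0.6018 = 132.396 N, and the normal force is N = mg cos 37° = 22 × 10 × 0.7986 = 175.692 N.
Kinetic friction acts up the slope with magnitude f = μN = 0.23 × 175.692 = 40.409 N.
Net force along the incline is 132.396 − 40.409 = 91.987 N, so a = 91.987 / 22 = 4.1812 m/s².

4.181 m/s²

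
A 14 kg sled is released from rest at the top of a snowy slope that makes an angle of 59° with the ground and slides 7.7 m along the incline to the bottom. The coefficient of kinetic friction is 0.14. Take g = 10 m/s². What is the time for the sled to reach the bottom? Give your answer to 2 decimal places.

1.40 s

The weight component along the incline is mg sin 59° = 120.003 N and the normal force is N = mg cos 59° = 72.105 N.
Friction up the slope is f = μN = 0.14 × 72.105 = 10.095 N, so the net downslope force is 120.003 − 10.095 = 109.908 N and a = 109.908 / 14 = 7.8506 m/s².
Starting from rest, L = ½at², so t = √(2L/a) = √(2 × 7.7 / 7.8506) = 1.4006 s.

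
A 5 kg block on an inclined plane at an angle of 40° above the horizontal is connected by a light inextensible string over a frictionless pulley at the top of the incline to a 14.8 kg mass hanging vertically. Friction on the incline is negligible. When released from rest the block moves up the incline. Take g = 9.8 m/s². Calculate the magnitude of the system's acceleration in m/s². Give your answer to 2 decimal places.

For the block on the incline: the weight component along the slope is m₁g sin 40° = 5 × 9.8 × 0.6428 = 31.497 N and the normal force is N = m₁g cos 40° = 37.536 N.
Newton's second law for the block (up-slope positive): T − 31.497 = 5 a. For the hanging mass (downward positive): 14.8 × 9.8 − T = 14.8 a.
Adding the two equations eliminates T: 113.543 = 19.8 a, so a = 5.7345 m/s².

5.73 m/s²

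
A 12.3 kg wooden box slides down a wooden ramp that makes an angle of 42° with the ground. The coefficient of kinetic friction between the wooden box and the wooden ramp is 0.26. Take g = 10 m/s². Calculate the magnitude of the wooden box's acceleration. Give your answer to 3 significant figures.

4.76 m/s²

Resolving the weight along the incline: the component pulling the wooden box down the slope is mg sin 42° = 12.3 × 10 × 0.6691 = 82.299 N, and the normal force is N = mg cos 42° = 12.3 × 10 × 0.7431 = 91.401 N.
Kinetic friction acts up the slope with magnitude f = μN = 0.26 × 91.401 = 23.764 N.
Net force along the incline is 82.299 − 23.764 = 58.535 N, so a = 58.535 / 12.3 = 4.7589 m/s².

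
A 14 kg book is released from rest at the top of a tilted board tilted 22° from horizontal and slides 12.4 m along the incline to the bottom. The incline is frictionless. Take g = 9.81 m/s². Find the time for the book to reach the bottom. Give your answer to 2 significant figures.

2.6 s

The weight component along the incline is mg sin 22° = 51.448 N and the normal force is N = mg cos 22° = 127.339 N.
With no friction, a = g sin 22° = 3.6749 m/s².
Starting from rest, L = ½at², so t = √(2L/a) = √(2 × 12.4 / 3.6749) = 2.5978 s.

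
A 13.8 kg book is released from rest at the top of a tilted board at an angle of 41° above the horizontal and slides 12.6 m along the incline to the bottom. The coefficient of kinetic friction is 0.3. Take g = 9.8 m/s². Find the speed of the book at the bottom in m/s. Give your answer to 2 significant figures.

The weight component along the incline is mg sin 41° = 88.725 N and the normal force is N = mg cos 41° = 102.067 N.
Friction up the slope is f = μN = 0.3 × 102.067 = 30.620 N, so the net downslope force is 88.725 − 30.620 = 58.105 N and a = 58.105 / 13.8 = 4.2105 m/s².
Starting from rest over a distance of 12.6 m, v² = 2aL = 2 × 4.2105 × 12.6 = 106.1046, so v = 10.3007 m/s.

10 m/s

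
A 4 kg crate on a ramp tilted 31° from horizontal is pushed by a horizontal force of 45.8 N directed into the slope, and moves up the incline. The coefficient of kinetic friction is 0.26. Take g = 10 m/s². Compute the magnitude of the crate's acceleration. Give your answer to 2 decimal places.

0.90 m/s²

The horizontal push has components F cos 31° = 45.8 × 0.8572 = 39.260 N up the incline and F sin 31° = 45.8 × 0.5150 = 23.587 N pressing into the surface.
The normal force is therefore N = mg cos 31° + F sin 31° = 34.288 + 23.587 = 57.875 N, and kinetic friction down the slope is μN = 0.26 × 57.875 = 15.048 N.
Along the incline: F cos 31° − mg sin 31° − μN = ma, so 39.260 − 20.600 − 15.048 = 4 a, giving a = 0.9030 m/s².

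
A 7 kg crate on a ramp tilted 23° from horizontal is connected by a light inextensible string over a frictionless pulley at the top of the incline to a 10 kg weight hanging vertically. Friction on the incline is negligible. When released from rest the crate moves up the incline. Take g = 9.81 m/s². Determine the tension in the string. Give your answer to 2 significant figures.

56 N

For the crate on the incline: the weight component along the slope is m₁g sin 23° = 7 × 9.81 × 0.3907 = 26.829 N and the normal force is N = m₁g cos 23° = 63.211 N.
Newton's second law for the crate (up-slope positive): T − 26.829 = 7 a. For the hanging weight (downward positive): 10 × 9.81 − T = 10 a.
Adding the two equations eliminates T: 71.271 = 17 a, so a = 4.1924 m/s².
Then from the hanging weight's equation, T = 10 × (9.81 − 4.1924) = 56.176 N.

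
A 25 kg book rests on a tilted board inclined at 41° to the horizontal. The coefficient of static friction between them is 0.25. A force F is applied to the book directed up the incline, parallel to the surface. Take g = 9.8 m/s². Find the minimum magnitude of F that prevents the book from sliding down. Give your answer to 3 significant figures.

115 N

The normal force is N = mg cos 41° = 184.904 N. With F at its minimum the book is on the verge of sliding down, so static friction is at its maximum μ_s N = 0.25 × 184.904 = 46.226 N and acts up the slope.
Equilibrium along the incline: F + μ_s N = mg sin 41°, so F = 160.734 − 46.226 = 114.508 N.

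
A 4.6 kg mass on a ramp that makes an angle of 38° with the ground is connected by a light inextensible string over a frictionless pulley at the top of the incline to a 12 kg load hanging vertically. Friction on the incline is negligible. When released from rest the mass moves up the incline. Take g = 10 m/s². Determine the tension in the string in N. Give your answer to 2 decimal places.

For the mass on the incline: the weight component along the slope is m₁g sin 38° = 4.6 × 10 × 0.6157 = 28.322 N and the normal force is N = m₁g cos 38° = 36.248 N.
Newton's second law for the mass (up-slope positive): T − 28.322 = 4.6 a. For the hanging load (downward positive): 12 × 10 − T = 12 a.
Adding the two equations eliminates T: 91.678 = 16.6 a, so a = 5.5228 m/s².
Then from the hanging load's equation, T = 12 × (10 − 5.5228) = 53.726 N.

53.73 N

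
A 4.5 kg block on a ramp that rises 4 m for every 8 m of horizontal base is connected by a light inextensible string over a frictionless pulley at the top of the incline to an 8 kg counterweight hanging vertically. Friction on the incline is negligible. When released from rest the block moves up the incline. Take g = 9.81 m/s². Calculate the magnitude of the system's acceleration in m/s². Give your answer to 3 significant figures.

4.70 m/s²

For the block on the incline: the weight component along the slope is m₁g sin 26.57° = 4.5 × 9.81 × 0.4472 = 19.742 N and the normal force is N = m₁g cos 26.57° = 39.484 N.
Newton's second law for the block (up-slope positive): T − 19.742 = 4.5 a. For the hanging counterweight (downward positive): 8 × 9.81 − T = 8 a.
Adding the two equations eliminates T: 58.738 = 12.5 a, so a = 4.6990 m/s².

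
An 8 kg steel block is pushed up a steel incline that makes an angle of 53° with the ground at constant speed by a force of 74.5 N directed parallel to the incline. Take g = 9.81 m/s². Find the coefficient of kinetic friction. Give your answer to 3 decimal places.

0.250

At constant speed ΣF = 0 along the incline. The applied 74.5 N acts up the slope; the weight component mg sin 53° = 62.677 N and kinetic friction μN both act down the slope.
So 74.5 = 62.677 + μ × 47.230, giving μ = (74.5 − 62.677) / 47.230 = 0.2503.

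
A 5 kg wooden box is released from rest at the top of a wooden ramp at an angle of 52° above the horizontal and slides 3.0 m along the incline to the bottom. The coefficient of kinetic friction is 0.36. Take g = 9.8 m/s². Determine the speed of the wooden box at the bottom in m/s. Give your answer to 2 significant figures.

5.8 m/s

The weight component along the incline is mg sin 52° = 38.613 N and the normal force is N = mg cos 52° = 30.167 N.
Friction up the slope is f = μN = 0.36 × 30.167 = 10.860 N, so the net downslope force is 38.613 − 10.860 = 27.753 N and a = 27.753 / 5 = 5.5506 m/s².
Starting from rest over a distance of 3.0 m, v² = 2aL = 2 × 5.5506 × 3.0 = 33.3036, so v = 5.7709 m/s.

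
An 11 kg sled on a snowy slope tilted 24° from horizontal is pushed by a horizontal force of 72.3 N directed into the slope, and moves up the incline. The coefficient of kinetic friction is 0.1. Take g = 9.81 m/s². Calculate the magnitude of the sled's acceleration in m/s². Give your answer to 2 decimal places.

0.85 m/s²

The horizontal push has components F cos 24° = 72.3 × 0.9135 = 66.046 N up the incline and F sin 24° = 72.3 × 0.4067 = 29.404 N pressing into the surface.
The normal force is therefore N = mg cos 24° + F sin 24° = 98.576 + 29.404 = 127.980 N, and kinetic friction down the slope is μN = 0.1 × 127.980 = 12.798 N.
Along the incline: F cos 24° − mg sin 24° − μN = ma, so 66.046 − 43.887 − 12.798 = 11 a, giving a = 0.8510 m/s².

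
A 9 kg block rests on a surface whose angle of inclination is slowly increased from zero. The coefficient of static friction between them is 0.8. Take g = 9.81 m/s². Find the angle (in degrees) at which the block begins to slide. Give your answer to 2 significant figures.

At the threshold of sliding, static friction is at its maximum μ_s N and exactly balances the weight component along the incline: mg sin θ = μ_s mg cos θ.
Hence tan θ = μ_s = 0.8, so θ = arctan(0.8) = 38.6598°.

39°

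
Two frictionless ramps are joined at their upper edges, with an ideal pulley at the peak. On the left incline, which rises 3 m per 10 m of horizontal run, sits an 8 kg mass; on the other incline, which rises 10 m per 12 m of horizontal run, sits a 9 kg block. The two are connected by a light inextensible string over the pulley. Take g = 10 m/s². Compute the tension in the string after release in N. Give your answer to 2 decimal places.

39.28 N

Resolve each weight along its own incline: the 8 kg mass has component 8 × 10 × sin 16.70° = 22.988 N down its slope, and the 9 kg mass has 9 × 10 × sin 39.81° = 57.617 N down its slope.
The 9 kg side's 57.617 N exceeds the other side's 22.988 N, so that mass slides down and the 8 kg mass slides up. Taking that direction as positive, Newton's second law for the whole system gives 57.617 − 22.988 = (8 + 9) a, so a = 34.629 / 17 = 2.0370 m/s².
For the 8 kg mass (up-slope positive): T − 22.988 = 8 × 2.0370, so T = 39.284 N.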